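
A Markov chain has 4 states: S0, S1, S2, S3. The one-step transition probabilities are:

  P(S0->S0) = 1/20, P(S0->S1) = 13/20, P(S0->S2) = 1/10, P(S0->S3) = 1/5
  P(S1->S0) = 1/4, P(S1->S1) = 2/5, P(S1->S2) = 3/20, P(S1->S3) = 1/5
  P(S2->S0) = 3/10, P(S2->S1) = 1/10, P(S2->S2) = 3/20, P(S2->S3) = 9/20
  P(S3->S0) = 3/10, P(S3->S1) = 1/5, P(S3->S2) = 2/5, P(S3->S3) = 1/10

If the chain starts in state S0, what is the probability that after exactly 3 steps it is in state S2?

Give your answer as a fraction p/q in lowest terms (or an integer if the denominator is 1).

Answer: 377/2000

Derivation:
Computing P^3 by repeated multiplication:
P^1 =
  S0: [1/20, 13/20, 1/10, 1/5]
  S1: [1/4, 2/5, 3/20, 1/5]
  S2: [3/10, 1/10, 3/20, 9/20]
  S3: [3/10, 1/5, 2/5, 1/10]
P^2 =
  S0: [51/200, 137/400, 79/400, 41/200]
  S1: [87/400, 151/400, 3/16, 87/400]
  S2: [11/50, 17/50, 99/400, 77/400]
  S3: [43/200, 67/200, 4/25, 29/100]
P^3 =
  S0: [1753/8000, 727/2000, 377/2000, 1831/8000]
  S1: [907/4000, 2837/8000, 387/2000, 1801/8000]
  S2: [57/250, 1369/4000, 1497/8000, 1941/8000]
  S3: [459/2000, 1391/4000, 847/4000, 211/1000]

(P^3)[S0 -> S2] = 377/2000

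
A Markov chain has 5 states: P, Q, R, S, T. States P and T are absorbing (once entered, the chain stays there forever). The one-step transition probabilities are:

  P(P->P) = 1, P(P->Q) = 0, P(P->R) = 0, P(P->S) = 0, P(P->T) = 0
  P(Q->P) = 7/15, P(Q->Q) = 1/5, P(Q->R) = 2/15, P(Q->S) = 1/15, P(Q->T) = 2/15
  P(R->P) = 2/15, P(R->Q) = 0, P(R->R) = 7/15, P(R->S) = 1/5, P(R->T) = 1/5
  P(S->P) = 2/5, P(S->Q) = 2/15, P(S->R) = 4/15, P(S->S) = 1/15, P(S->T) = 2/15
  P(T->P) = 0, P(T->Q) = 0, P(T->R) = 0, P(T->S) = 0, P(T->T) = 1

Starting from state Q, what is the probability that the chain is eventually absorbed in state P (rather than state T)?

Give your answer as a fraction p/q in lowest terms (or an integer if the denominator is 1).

Answer: 212/293

Derivation:
Let a_i = P(absorbed in P | start in state i).
Boundary conditions: a_P = 1, a_T = 0.
For each transient state i, a_i = sum_j P(i->j) * a_j:
  a_Q = 7/15*a_P + 1/5*a_Q + 2/15*a_R + 1/15*a_S + 2/15*a_T
  a_R = 2/15*a_P + 0*a_Q + 7/15*a_R + 1/5*a_S + 1/5*a_T
  a_S = 2/5*a_P + 2/15*a_Q + 4/15*a_R + 1/15*a_S + 2/15*a_T

Substituting a_P = 1 and a_T = 0, rearrange to (I - Q) a = r where r[i] = P(i -> P):
  [4/5, -2/15, -1/15] . (a_Q, a_R, a_S) = 7/15
  [0, 8/15, -1/5] . (a_Q, a_R, a_S) = 2/15
  [-2/15, -4/15, 14/15] . (a_Q, a_R, a_S) = 2/5

Solving yields:
  a_Q = 212/293
  a_R = 295/586
  a_S = 198/293

Starting state is Q, so the absorption probability is a_Q = 212/293.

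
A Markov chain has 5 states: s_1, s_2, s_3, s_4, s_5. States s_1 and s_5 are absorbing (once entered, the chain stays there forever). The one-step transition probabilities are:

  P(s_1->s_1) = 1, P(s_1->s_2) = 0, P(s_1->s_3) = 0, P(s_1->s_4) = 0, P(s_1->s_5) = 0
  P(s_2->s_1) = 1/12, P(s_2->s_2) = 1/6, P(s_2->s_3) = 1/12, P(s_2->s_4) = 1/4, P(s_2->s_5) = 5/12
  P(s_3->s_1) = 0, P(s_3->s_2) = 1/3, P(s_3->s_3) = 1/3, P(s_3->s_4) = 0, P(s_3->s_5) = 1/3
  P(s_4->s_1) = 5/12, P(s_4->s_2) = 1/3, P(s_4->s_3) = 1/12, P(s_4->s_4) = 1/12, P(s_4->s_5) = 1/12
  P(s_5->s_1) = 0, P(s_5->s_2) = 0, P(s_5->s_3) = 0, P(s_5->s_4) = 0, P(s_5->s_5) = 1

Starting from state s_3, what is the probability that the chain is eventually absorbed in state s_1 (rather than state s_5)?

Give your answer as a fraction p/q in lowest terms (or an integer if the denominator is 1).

Answer: 1/7

Derivation:
Let a_i = P(absorbed in s_1 | start in state i).
Boundary conditions: a_s_1 = 1, a_s_5 = 0.
For each transient state i, a_i = sum_j P(i->j) * a_j:
  a_s_2 = 1/12*a_s_1 + 1/6*a_s_2 + 1/12*a_s_3 + 1/4*a_s_4 + 5/12*a_s_5
  a_s_3 = 0*a_s_1 + 1/3*a_s_2 + 1/3*a_s_3 + 0*a_s_4 + 1/3*a_s_5
  a_s_4 = 5/12*a_s_1 + 1/3*a_s_2 + 1/12*a_s_3 + 1/12*a_s_4 + 1/12*a_s_5

Substituting a_s_1 = 1 and a_s_5 = 0, rearrange to (I - Q) a = r where r[i] = P(i -> s_1):
  [5/6, -1/12, -1/4] . (a_s_2, a_s_3, a_s_4) = 1/12
  [-1/3, 2/3, 0] . (a_s_2, a_s_3, a_s_4) = 0
  [-1/3, -1/12, 11/12] . (a_s_2, a_s_3, a_s_4) = 5/12

Solving yields:
  a_s_2 = 2/7
  a_s_3 = 1/7
  a_s_4 = 4/7

Starting state is s_3, so the absorption probability is a_s_3 = 1/7.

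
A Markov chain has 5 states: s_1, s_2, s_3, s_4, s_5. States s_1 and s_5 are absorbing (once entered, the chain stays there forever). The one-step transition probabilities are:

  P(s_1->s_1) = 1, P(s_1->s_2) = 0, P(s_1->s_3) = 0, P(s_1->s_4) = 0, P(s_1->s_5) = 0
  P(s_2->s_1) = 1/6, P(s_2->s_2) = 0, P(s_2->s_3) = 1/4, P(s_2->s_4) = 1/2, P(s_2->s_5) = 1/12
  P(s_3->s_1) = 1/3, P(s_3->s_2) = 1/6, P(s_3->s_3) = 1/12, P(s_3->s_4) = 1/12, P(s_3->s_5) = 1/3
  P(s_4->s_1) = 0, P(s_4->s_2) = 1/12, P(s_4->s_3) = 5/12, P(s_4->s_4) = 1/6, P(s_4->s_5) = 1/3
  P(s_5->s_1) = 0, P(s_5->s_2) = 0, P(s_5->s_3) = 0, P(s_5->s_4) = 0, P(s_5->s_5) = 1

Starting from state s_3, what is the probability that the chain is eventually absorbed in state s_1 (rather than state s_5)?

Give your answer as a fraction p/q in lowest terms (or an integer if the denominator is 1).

Let a_i = P(absorbed in s_1 | start in state i).
Boundary conditions: a_s_1 = 1, a_s_5 = 0.
For each transient state i, a_i = sum_j P(i->j) * a_j:
  a_s_2 = 1/6*a_s_1 + 0*a_s_2 + 1/4*a_s_3 + 1/2*a_s_4 + 1/12*a_s_5
  a_s_3 = 1/3*a_s_1 + 1/6*a_s_2 + 1/12*a_s_3 + 1/12*a_s_4 + 1/3*a_s_5
  a_s_4 = 0*a_s_1 + 1/12*a_s_2 + 5/12*a_s_3 + 1/6*a_s_4 + 1/3*a_s_5

Substituting a_s_1 = 1 and a_s_5 = 0, rearrange to (I - Q) a = r where r[i] = P(i -> s_1):
  [1, -1/4, -1/2] . (a_s_2, a_s_3, a_s_4) = 1/6
  [-1/6, 11/12, -1/12] . (a_s_2, a_s_3, a_s_4) = 1/3
  [-1/12, -5/12, 5/6] . (a_s_2, a_s_3, a_s_4) = 0

Solving yields:
  a_s_2 = 50/119
  a_s_3 = 166/357
  a_s_4 = 14/51

Starting state is s_3, so the absorption probability is a_s_3 = 166/357.

Answer: 166/357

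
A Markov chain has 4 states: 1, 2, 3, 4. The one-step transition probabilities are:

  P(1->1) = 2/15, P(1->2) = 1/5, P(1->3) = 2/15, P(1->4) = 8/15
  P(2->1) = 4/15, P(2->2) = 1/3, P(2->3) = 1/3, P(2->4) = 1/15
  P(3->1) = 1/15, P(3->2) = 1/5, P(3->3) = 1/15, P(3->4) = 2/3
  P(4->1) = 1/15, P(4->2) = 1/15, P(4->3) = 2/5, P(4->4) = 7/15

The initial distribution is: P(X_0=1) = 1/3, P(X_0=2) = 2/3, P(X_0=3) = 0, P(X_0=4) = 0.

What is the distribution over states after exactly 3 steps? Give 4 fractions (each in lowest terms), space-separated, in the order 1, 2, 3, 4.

Propagating the distribution step by step (d_{t+1} = d_t * P):
d_0 = (1=1/3, 2=2/3, 3=0, 4=0)
  d_1[1] = 1/3*2/15 + 2/3*4/15 + 0*1/15 + 0*1/15 = 2/9
  d_1[2] = 1/3*1/5 + 2/3*1/3 + 0*1/5 + 0*1/15 = 13/45
  d_1[3] = 1/3*2/15 + 2/3*1/3 + 0*1/15 + 0*2/5 = 4/15
  d_1[4] = 1/3*8/15 + 2/3*1/15 + 0*2/3 + 0*7/15 = 2/9
d_1 = (1=2/9, 2=13/45, 3=4/15, 4=2/9)
  d_2[1] = 2/9*2/15 + 13/45*4/15 + 4/15*1/15 + 2/9*1/15 = 94/675
  d_2[2] = 2/9*1/5 + 13/45*1/3 + 4/15*1/5 + 2/9*1/15 = 47/225
  d_2[3] = 2/9*2/15 + 13/45*1/3 + 4/15*1/15 + 2/9*2/5 = 157/675
  d_2[4] = 2/9*8/15 + 13/45*1/15 + 4/15*2/3 + 2/9*7/15 = 283/675
d_2 = (1=94/675, 2=47/225, 3=157/675, 4=283/675)
  d_3[1] = 94/675*2/15 + 47/225*4/15 + 157/675*1/15 + 283/675*1/15 = 1192/10125
  d_3[2] = 94/675*1/5 + 47/225*1/3 + 157/675*1/5 + 283/675*1/15 = 1741/10125
  d_3[3] = 94/675*2/15 + 47/225*1/3 + 157/675*1/15 + 283/675*2/5 = 916/3375
  d_3[4] = 94/675*8/15 + 47/225*1/15 + 157/675*2/3 + 283/675*7/15 = 4444/10125
d_3 = (1=1192/10125, 2=1741/10125, 3=916/3375, 4=4444/10125)

Answer: 1192/10125 1741/10125 916/3375 4444/10125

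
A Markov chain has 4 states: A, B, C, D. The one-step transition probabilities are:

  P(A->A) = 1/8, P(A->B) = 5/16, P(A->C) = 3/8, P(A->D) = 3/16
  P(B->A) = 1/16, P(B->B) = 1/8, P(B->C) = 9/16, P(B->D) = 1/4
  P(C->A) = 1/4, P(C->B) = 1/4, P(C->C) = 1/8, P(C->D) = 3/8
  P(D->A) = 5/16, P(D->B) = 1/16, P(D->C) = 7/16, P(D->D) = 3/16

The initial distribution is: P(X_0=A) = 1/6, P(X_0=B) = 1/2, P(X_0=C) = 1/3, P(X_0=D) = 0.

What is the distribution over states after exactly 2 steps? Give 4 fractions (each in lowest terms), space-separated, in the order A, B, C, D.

Answer: 41/192 139/768 1/3 209/768

Derivation:
Propagating the distribution step by step (d_{t+1} = d_t * P):
d_0 = (A=1/6, B=1/2, C=1/3, D=0)
  d_1[A] = 1/6*1/8 + 1/2*1/16 + 1/3*1/4 + 0*5/16 = 13/96
  d_1[B] = 1/6*5/16 + 1/2*1/8 + 1/3*1/4 + 0*1/16 = 19/96
  d_1[C] = 1/6*3/8 + 1/2*9/16 + 1/3*1/8 + 0*7/16 = 37/96
  d_1[D] = 1/6*3/16 + 1/2*1/4 + 1/3*3/8 + 0*3/16 = 9/32
d_1 = (A=13/96, B=19/96, C=37/96, D=9/32)
  d_2[A] = 13/96*1/8 + 19/96*1/16 + 37/96*1/4 + 9/32*5/16 = 41/192
  d_2[B] = 13/96*5/16 + 19/96*1/8 + 37/96*1/4 + 9/32*1/16 = 139/768
  d_2[C] = 13/96*3/8 + 19/96*9/16 + 37/96*1/8 + 9/32*7/16 = 1/3
  d_2[D] = 13/96*3/16 + 19/96*1/4 + 37/96*3/8 + 9/32*3/16 = 209/768
d_2 = (A=41/192, B=139/768, C=1/3, D=209/768)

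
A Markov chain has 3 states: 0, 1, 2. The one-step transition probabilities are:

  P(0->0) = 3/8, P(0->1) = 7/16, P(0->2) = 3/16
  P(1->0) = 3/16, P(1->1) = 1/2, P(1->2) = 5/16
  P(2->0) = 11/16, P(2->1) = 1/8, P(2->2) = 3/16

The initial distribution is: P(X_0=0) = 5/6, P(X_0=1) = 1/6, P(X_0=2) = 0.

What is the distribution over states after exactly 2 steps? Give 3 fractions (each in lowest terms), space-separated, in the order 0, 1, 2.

Propagating the distribution step by step (d_{t+1} = d_t * P):
d_0 = (0=5/6, 1=1/6, 2=0)
  d_1[0] = 5/6*3/8 + 1/6*3/16 + 0*11/16 = 11/32
  d_1[1] = 5/6*7/16 + 1/6*1/2 + 0*1/8 = 43/96
  d_1[2] = 5/6*3/16 + 1/6*5/16 + 0*3/16 = 5/24
d_1 = (0=11/32, 1=43/96, 2=5/24)
  d_2[0] = 11/32*3/8 + 43/96*3/16 + 5/24*11/16 = 547/1536
  d_2[1] = 11/32*7/16 + 43/96*1/2 + 5/24*1/8 = 205/512
  d_2[2] = 11/32*3/16 + 43/96*5/16 + 5/24*3/16 = 187/768
d_2 = (0=547/1536, 1=205/512, 2=187/768)

Answer: 547/1536 205/512 187/768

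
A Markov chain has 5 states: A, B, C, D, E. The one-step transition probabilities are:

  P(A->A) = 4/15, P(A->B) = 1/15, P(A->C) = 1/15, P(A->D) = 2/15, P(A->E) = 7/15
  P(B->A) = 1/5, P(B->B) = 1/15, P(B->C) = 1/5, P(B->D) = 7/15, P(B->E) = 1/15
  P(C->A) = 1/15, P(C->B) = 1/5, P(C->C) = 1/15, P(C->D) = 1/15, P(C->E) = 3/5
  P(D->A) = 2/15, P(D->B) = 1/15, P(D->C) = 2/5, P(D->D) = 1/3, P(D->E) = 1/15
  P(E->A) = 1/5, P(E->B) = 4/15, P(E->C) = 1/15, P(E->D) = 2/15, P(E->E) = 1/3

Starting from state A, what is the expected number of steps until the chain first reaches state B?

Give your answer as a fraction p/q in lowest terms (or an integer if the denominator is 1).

Let h_i = expected steps to first reach B from state i.
Boundary: h_B = 0.
First-step equations for the other states:
  h_A = 1 + 4/15*h_A + 1/15*h_B + 1/15*h_C + 2/15*h_D + 7/15*h_E
  h_C = 1 + 1/15*h_A + 1/5*h_B + 1/15*h_C + 1/15*h_D + 3/5*h_E
  h_D = 1 + 2/15*h_A + 1/15*h_B + 2/5*h_C + 1/3*h_D + 1/15*h_E
  h_E = 1 + 1/5*h_A + 4/15*h_B + 1/15*h_C + 2/15*h_D + 1/3*h_E

Substituting h_B = 0 and rearranging gives the linear system (I - Q) h = 1:
  [11/15, -1/15, -2/15, -7/15] . (h_A, h_C, h_D, h_E) = 1
  [-1/15, 14/15, -1/15, -3/5] . (h_A, h_C, h_D, h_E) = 1
  [-2/15, -2/5, 2/3, -1/15] . (h_A, h_C, h_D, h_E) = 1
  [-1/5, -1/15, -2/15, 2/3] . (h_A, h_C, h_D, h_E) = 1

Solving yields:
  h_A = 47175/7388
  h_C = 39705/7388
  h_D = 48225/7388
  h_E = 19425/3694

Starting state is A, so the expected hitting time is h_A = 47175/7388.

Answer: 47175/7388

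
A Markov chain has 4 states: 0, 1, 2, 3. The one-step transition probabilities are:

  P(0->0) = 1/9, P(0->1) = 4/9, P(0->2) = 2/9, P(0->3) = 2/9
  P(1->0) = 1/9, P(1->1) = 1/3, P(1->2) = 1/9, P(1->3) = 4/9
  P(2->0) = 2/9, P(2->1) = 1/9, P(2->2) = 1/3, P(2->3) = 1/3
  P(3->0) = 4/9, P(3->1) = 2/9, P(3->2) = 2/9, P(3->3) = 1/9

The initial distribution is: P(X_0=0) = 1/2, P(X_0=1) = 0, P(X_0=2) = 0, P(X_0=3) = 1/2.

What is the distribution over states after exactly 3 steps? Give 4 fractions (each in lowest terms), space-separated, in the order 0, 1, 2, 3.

Answer: 343/1458 200/729 155/729 5/18

Derivation:
Propagating the distribution step by step (d_{t+1} = d_t * P):
d_0 = (0=1/2, 1=0, 2=0, 3=1/2)
  d_1[0] = 1/2*1/9 + 0*1/9 + 0*2/9 + 1/2*4/9 = 5/18
  d_1[1] = 1/2*4/9 + 0*1/3 + 0*1/9 + 1/2*2/9 = 1/3
  d_1[2] = 1/2*2/9 + 0*1/9 + 0*1/3 + 1/2*2/9 = 2/9
  d_1[3] = 1/2*2/9 + 0*4/9 + 0*1/3 + 1/2*1/9 = 1/6
d_1 = (0=5/18, 1=1/3, 2=2/9, 3=1/6)
  d_2[0] = 5/18*1/9 + 1/3*1/9 + 2/9*2/9 + 1/6*4/9 = 31/162
  d_2[1] = 5/18*4/9 + 1/3*1/3 + 2/9*1/9 + 1/6*2/9 = 8/27
  d_2[2] = 5/18*2/9 + 1/3*1/9 + 2/9*1/3 + 1/6*2/9 = 17/81
  d_2[3] = 5/18*2/9 + 1/3*4/9 + 2/9*1/3 + 1/6*1/9 = 49/162
d_2 = (0=31/162, 1=8/27, 2=17/81, 3=49/162)
  d_3[0] = 31/162*1/9 + 8/27*1/9 + 17/81*2/9 + 49/162*4/9 = 343/1458
  d_3[1] = 31/162*4/9 + 8/27*1/3 + 17/81*1/9 + 49/162*2/9 = 200/729
  d_3[2] = 31/162*2/9 + 8/27*1/9 + 17/81*1/3 + 49/162*2/9 = 155/729
  d_3[3] = 31/162*2/9 + 8/27*4/9 + 17/81*1/3 + 49/162*1/9 = 5/18
d_3 = (0=343/1458, 1=200/729, 2=155/729, 3=5/18)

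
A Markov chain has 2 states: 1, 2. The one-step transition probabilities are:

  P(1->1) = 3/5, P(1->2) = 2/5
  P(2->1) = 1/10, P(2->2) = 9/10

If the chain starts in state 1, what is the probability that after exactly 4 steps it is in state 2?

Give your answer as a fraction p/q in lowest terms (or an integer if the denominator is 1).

Computing P^4 by repeated multiplication:
P^1 =
  1: [3/5, 2/5]
  2: [1/10, 9/10]
P^2 =
  1: [2/5, 3/5]
  2: [3/20, 17/20]
P^3 =
  1: [3/10, 7/10]
  2: [7/40, 33/40]
P^4 =
  1: [1/4, 3/4]
  2: [3/16, 13/16]

(P^4)[1 -> 2] = 3/4

Answer: 3/4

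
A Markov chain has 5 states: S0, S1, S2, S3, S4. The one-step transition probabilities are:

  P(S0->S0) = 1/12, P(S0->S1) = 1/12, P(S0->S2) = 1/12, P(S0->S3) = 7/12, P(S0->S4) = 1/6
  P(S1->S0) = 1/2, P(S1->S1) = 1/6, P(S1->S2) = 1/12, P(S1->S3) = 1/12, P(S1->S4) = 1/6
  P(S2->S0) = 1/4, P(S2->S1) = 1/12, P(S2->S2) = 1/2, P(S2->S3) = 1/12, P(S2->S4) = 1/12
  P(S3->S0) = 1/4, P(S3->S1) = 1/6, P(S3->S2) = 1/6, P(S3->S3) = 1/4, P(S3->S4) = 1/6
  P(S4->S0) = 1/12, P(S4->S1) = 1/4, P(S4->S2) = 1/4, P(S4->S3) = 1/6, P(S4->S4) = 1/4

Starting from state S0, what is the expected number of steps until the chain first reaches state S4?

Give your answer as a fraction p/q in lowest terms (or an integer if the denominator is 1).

Let h_i = expected steps to first reach S4 from state i.
Boundary: h_S4 = 0.
First-step equations for the other states:
  h_S0 = 1 + 1/12*h_S0 + 1/12*h_S1 + 1/12*h_S2 + 7/12*h_S3 + 1/6*h_S4
  h_S1 = 1 + 1/2*h_S0 + 1/6*h_S1 + 1/12*h_S2 + 1/12*h_S3 + 1/6*h_S4
  h_S2 = 1 + 1/4*h_S0 + 1/12*h_S1 + 1/2*h_S2 + 1/12*h_S3 + 1/12*h_S4
  h_S3 = 1 + 1/4*h_S0 + 1/6*h_S1 + 1/6*h_S2 + 1/4*h_S3 + 1/6*h_S4

Substituting h_S4 = 0 and rearranging gives the linear system (I - Q) h = 1:
  [11/12, -1/12, -1/12, -7/12] . (h_S0, h_S1, h_S2, h_S3) = 1
  [-1/2, 5/6, -1/12, -1/12] . (h_S0, h_S1, h_S2, h_S3) = 1
  [-1/4, -1/12, 1/2, -1/12] . (h_S0, h_S1, h_S2, h_S3) = 1
  [-1/4, -1/6, -1/6, 3/4] . (h_S0, h_S1, h_S2, h_S3) = 1

Solving yields:
  h_S0 = 5360/809
  h_S1 = 5336/809
  h_S2 = 6088/809
  h_S3 = 5404/809

Starting state is S0, so the expected hitting time is h_S0 = 5360/809.

Answer: 5360/809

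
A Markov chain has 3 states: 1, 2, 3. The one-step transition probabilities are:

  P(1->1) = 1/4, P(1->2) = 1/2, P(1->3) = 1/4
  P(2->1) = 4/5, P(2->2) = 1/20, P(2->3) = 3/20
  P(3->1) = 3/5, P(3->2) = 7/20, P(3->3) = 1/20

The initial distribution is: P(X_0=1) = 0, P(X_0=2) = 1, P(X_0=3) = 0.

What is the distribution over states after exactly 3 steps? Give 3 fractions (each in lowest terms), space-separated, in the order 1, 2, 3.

Propagating the distribution step by step (d_{t+1} = d_t * P):
d_0 = (1=0, 2=1, 3=0)
  d_1[1] = 0*1/4 + 1*4/5 + 0*3/5 = 4/5
  d_1[2] = 0*1/2 + 1*1/20 + 0*7/20 = 1/20
  d_1[3] = 0*1/4 + 1*3/20 + 0*1/20 = 3/20
d_1 = (1=4/5, 2=1/20, 3=3/20)
  d_2[1] = 4/5*1/4 + 1/20*4/5 + 3/20*3/5 = 33/100
  d_2[2] = 4/5*1/2 + 1/20*1/20 + 3/20*7/20 = 91/200
  d_2[3] = 4/5*1/4 + 1/20*3/20 + 3/20*1/20 = 43/200
d_2 = (1=33/100, 2=91/200, 3=43/200)
  d_3[1] = 33/100*1/4 + 91/200*4/5 + 43/200*3/5 = 1151/2000
  d_3[2] = 33/100*1/2 + 91/200*1/20 + 43/200*7/20 = 263/1000
  d_3[3] = 33/100*1/4 + 91/200*3/20 + 43/200*1/20 = 323/2000
d_3 = (1=1151/2000, 2=263/1000, 3=323/2000)

Answer: 1151/2000 263/1000 323/2000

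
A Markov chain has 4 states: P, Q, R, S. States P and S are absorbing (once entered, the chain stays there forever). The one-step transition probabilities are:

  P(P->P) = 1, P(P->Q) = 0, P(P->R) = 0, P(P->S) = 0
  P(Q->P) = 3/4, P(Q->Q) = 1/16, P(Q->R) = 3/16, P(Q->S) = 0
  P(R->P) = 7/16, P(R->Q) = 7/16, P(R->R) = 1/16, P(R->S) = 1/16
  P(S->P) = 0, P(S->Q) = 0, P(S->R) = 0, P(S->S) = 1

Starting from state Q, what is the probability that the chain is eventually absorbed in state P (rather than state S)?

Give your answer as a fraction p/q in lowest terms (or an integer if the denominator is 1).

Let a_i = P(absorbed in P | start in state i).
Boundary conditions: a_P = 1, a_S = 0.
For each transient state i, a_i = sum_j P(i->j) * a_j:
  a_Q = 3/4*a_P + 1/16*a_Q + 3/16*a_R + 0*a_S
  a_R = 7/16*a_P + 7/16*a_Q + 1/16*a_R + 1/16*a_S

Substituting a_P = 1 and a_S = 0, rearrange to (I - Q) a = r where r[i] = P(i -> P):
  [15/16, -3/16] . (a_Q, a_R) = 3/4
  [-7/16, 15/16] . (a_Q, a_R) = 7/16

Solving yields:
  a_Q = 67/68
  a_R = 63/68

Starting state is Q, so the absorption probability is a_Q = 67/68.

Answer: 67/68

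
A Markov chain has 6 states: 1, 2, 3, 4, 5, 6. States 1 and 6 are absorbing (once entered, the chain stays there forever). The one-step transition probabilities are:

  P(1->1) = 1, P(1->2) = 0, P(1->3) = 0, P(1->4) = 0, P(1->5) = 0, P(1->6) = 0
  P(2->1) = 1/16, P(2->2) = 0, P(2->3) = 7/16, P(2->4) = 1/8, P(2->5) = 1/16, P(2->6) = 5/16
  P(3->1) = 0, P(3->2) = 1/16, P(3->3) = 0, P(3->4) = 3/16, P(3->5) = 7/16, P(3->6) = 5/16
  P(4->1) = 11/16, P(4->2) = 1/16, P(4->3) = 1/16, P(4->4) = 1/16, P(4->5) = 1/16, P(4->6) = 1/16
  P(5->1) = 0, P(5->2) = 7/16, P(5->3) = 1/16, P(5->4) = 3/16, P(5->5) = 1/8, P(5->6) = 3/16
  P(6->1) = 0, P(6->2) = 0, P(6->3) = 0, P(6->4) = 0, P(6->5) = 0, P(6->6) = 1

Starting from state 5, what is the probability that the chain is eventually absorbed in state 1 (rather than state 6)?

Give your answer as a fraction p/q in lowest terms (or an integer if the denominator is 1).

Answer: 911/2535

Derivation:
Let a_i = P(absorbed in 1 | start in state i).
Boundary conditions: a_1 = 1, a_6 = 0.
For each transient state i, a_i = sum_j P(i->j) * a_j:
  a_2 = 1/16*a_1 + 0*a_2 + 7/16*a_3 + 1/8*a_4 + 1/16*a_5 + 5/16*a_6
  a_3 = 0*a_1 + 1/16*a_2 + 0*a_3 + 3/16*a_4 + 7/16*a_5 + 5/16*a_6
  a_4 = 11/16*a_1 + 1/16*a_2 + 1/16*a_3 + 1/16*a_4 + 1/16*a_5 + 1/16*a_6
  a_5 = 0*a_1 + 7/16*a_2 + 1/16*a_3 + 3/16*a_4 + 1/8*a_5 + 3/16*a_6

Substituting a_1 = 1 and a_6 = 0, rearrange to (I - Q) a = r where r[i] = P(i -> 1):
  [1, -7/16, -1/8, -1/16] . (a_2, a_3, a_4, a_5) = 1/16
  [-1/16, 1, -3/16, -7/16] . (a_2, a_3, a_4, a_5) = 0
  [-1/16, -1/16, 15/16, -1/16] . (a_2, a_3, a_4, a_5) = 11/16
  [-7/16, -1/16, -3/16, 7/8] . (a_2, a_3, a_4, a_5) = 0

Solving yields:
  a_2 = 13327/40560
  a_3 = 2217/6760
  a_4 = 32491/40560
  a_5 = 911/2535

Starting state is 5, so the absorption probability is a_5 = 911/2535.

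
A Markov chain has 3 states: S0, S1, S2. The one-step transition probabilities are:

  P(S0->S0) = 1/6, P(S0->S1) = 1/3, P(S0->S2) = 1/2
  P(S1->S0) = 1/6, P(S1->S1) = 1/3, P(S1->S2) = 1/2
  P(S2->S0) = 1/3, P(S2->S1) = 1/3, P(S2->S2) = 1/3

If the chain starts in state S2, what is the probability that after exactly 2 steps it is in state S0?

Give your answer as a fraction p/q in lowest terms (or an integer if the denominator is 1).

Answer: 2/9

Derivation:
Computing P^2 by repeated multiplication:
P^1 =
  S0: [1/6, 1/3, 1/2]
  S1: [1/6, 1/3, 1/2]
  S2: [1/3, 1/3, 1/3]
P^2 =
  S0: [1/4, 1/3, 5/12]
  S1: [1/4, 1/3, 5/12]
  S2: [2/9, 1/3, 4/9]

(P^2)[S2 -> S0] = 2/9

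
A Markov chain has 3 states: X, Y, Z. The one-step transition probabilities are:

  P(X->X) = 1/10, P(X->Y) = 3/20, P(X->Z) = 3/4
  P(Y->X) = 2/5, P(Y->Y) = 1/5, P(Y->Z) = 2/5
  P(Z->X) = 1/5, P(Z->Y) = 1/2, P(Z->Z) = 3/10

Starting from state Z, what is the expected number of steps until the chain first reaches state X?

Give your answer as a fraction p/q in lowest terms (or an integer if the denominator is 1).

Answer: 65/18

Derivation:
Let h_i = expected steps to first reach X from state i.
Boundary: h_X = 0.
First-step equations for the other states:
  h_Y = 1 + 2/5*h_X + 1/5*h_Y + 2/5*h_Z
  h_Z = 1 + 1/5*h_X + 1/2*h_Y + 3/10*h_Z

Substituting h_X = 0 and rearranging gives the linear system (I - Q) h = 1:
  [4/5, -2/5] . (h_Y, h_Z) = 1
  [-1/2, 7/10] . (h_Y, h_Z) = 1

Solving yields:
  h_Y = 55/18
  h_Z = 65/18

Starting state is Z, so the expected hitting time is h_Z = 65/18.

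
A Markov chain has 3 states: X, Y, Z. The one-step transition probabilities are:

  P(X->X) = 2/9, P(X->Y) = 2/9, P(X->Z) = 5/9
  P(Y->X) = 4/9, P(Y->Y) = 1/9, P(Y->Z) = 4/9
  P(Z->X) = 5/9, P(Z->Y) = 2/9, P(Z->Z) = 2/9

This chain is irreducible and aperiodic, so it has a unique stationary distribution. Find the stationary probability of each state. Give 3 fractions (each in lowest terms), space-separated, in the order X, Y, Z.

Answer: 2/5 1/5 2/5

Derivation:
The stationary distribution satisfies pi = pi * P, i.e.:
  pi_X = 2/9*pi_X + 4/9*pi_Y + 5/9*pi_Z
  pi_Y = 2/9*pi_X + 1/9*pi_Y + 2/9*pi_Z
  pi_Z = 5/9*pi_X + 4/9*pi_Y + 2/9*pi_Z
with normalization: pi_X + pi_Y + pi_Z = 1.

Using the first 2 balance equations plus normalization, the linear system A*pi = b is:
  [-7/9, 4/9, 5/9] . pi = 0
  [2/9, -8/9, 2/9] . pi = 0
  [1, 1, 1] . pi = 1

Solving yields:
  pi_X = 2/5
  pi_Y = 1/5
  pi_Z = 2/5

Verification (pi * P):
  2/5*2/9 + 1/5*4/9 + 2/5*5/9 = 2/5 = pi_X  (ok)
  2/5*2/9 + 1/5*1/9 + 2/5*2/9 = 1/5 = pi_Y  (ok)
  2/5*5/9 + 1/5*4/9 + 2/5*2/9 = 2/5 = pi_Z  (ok)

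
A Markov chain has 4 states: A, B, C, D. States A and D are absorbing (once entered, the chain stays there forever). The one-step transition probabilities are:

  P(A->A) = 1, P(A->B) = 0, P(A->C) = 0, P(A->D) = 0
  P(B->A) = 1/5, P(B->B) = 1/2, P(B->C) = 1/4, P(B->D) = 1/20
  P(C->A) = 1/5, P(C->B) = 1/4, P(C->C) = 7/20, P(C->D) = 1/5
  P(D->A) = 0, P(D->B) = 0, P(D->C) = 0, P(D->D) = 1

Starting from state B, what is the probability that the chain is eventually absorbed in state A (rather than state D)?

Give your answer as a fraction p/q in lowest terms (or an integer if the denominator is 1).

Answer: 24/35

Derivation:
Let a_i = P(absorbed in A | start in state i).
Boundary conditions: a_A = 1, a_D = 0.
For each transient state i, a_i = sum_j P(i->j) * a_j:
  a_B = 1/5*a_A + 1/2*a_B + 1/4*a_C + 1/20*a_D
  a_C = 1/5*a_A + 1/4*a_B + 7/20*a_C + 1/5*a_D

Substituting a_A = 1 and a_D = 0, rearrange to (I - Q) a = r where r[i] = P(i -> A):
  [1/2, -1/4] . (a_B, a_C) = 1/5
  [-1/4, 13/20] . (a_B, a_C) = 1/5

Solving yields:
  a_B = 24/35
  a_C = 4/7

Starting state is B, so the absorption probability is a_B = 24/35.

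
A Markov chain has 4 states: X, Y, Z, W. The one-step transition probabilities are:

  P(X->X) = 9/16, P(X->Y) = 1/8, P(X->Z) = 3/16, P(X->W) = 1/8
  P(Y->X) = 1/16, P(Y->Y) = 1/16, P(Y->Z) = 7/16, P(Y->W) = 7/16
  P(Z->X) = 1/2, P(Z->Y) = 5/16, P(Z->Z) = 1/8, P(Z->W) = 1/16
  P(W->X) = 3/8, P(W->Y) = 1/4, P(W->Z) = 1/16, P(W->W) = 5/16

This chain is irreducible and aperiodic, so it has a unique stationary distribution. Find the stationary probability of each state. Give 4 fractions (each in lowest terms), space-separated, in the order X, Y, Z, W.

The stationary distribution satisfies pi = pi * P, i.e.:
  pi_X = 9/16*pi_X + 1/16*pi_Y + 1/2*pi_Z + 3/8*pi_W
  pi_Y = 1/8*pi_X + 1/16*pi_Y + 5/16*pi_Z + 1/4*pi_W
  pi_Z = 3/16*pi_X + 7/16*pi_Y + 1/8*pi_Z + 1/16*pi_W
  pi_W = 1/8*pi_X + 7/16*pi_Y + 1/16*pi_Z + 5/16*pi_W
with normalization: pi_X + pi_Y + pi_Z + pi_W = 1.

Using the first 3 balance equations plus normalization, the linear system A*pi = b is:
  [-7/16, 1/16, 1/2, 3/8] . pi = 0
  [1/8, -15/16, 5/16, 1/4] . pi = 0
  [3/16, 7/16, -7/8, 1/16] . pi = 0
  [1, 1, 1, 1] . pi = 1

Solving yields:
  pi_X = 97/229
  pi_Y = 121/687
  pi_Z = 133/687
  pi_W = 142/687

Verification (pi * P):
  97/229*9/16 + 121/687*1/16 + 133/687*1/2 + 142/687*3/8 = 97/229 = pi_X  (ok)
  97/229*1/8 + 121/687*1/16 + 133/687*5/16 + 142/687*1/4 = 121/687 = pi_Y  (ok)
  97/229*3/16 + 121/687*7/16 + 133/687*1/8 + 142/687*1/16 = 133/687 = pi_Z  (ok)
  97/229*1/8 + 121/687*7/16 + 133/687*1/16 + 142/687*5/16 = 142/687 = pi_W  (ok)

Answer: 97/229 121/687 133/687 142/687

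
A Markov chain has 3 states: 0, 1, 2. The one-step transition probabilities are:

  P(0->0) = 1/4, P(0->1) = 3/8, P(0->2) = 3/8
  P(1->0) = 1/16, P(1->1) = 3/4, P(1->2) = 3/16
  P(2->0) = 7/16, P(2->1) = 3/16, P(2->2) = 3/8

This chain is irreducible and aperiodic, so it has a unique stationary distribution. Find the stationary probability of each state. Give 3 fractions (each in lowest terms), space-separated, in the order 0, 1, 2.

Answer: 31/151 78/151 42/151

Derivation:
The stationary distribution satisfies pi = pi * P, i.e.:
  pi_0 = 1/4*pi_0 + 1/16*pi_1 + 7/16*pi_2
  pi_1 = 3/8*pi_0 + 3/4*pi_1 + 3/16*pi_2
  pi_2 = 3/8*pi_0 + 3/16*pi_1 + 3/8*pi_2
with normalization: pi_0 + pi_1 + pi_2 = 1.

Using the first 2 balance equations plus normalization, the linear system A*pi = b is:
  [-3/4, 1/16, 7/16] . pi = 0
  [3/8, -1/4, 3/16] . pi = 0
  [1, 1, 1] . pi = 1

Solving yields:
  pi_0 = 31/151
  pi_1 = 78/151
  pi_2 = 42/151

Verification (pi * P):
  31/151*1/4 + 78/151*1/16 + 42/151*7/16 = 31/151 = pi_0  (ok)
  31/151*3/8 + 78/151*3/4 + 42/151*3/16 = 78/151 = pi_1  (ok)
  31/151*3/8 + 78/151*3/16 + 42/151*3/8 = 42/151 = pi_2  (ok)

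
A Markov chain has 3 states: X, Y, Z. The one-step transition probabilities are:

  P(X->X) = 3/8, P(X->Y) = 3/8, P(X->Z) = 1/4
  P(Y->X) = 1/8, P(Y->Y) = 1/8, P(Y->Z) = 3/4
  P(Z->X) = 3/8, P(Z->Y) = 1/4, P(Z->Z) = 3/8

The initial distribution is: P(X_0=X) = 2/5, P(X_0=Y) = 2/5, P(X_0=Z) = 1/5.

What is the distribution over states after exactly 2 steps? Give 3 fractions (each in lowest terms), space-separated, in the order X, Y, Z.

Answer: 5/16 81/320 139/320

Derivation:
Propagating the distribution step by step (d_{t+1} = d_t * P):
d_0 = (X=2/5, Y=2/5, Z=1/5)
  d_1[X] = 2/5*3/8 + 2/5*1/8 + 1/5*3/8 = 11/40
  d_1[Y] = 2/5*3/8 + 2/5*1/8 + 1/5*1/4 = 1/4
  d_1[Z] = 2/5*1/4 + 2/5*3/4 + 1/5*3/8 = 19/40
d_1 = (X=11/40, Y=1/4, Z=19/40)
  d_2[X] = 11/40*3/8 + 1/4*1/8 + 19/40*3/8 = 5/16
  d_2[Y] = 11/40*3/8 + 1/4*1/8 + 19/40*1/4 = 81/320
  d_2[Z] = 11/40*1/4 + 1/4*3/4 + 19/40*3/8 = 139/320
d_2 = (X=5/16, Y=81/320, Z=139/320)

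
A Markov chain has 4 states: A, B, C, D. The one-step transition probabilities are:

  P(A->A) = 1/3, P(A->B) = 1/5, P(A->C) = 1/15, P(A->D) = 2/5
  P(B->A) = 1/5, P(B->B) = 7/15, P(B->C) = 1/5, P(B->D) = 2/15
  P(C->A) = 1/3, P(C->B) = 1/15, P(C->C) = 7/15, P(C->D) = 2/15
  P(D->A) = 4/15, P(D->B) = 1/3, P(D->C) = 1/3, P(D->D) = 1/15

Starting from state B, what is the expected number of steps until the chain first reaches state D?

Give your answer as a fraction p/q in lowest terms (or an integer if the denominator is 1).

Let h_i = expected steps to first reach D from state i.
Boundary: h_D = 0.
First-step equations for the other states:
  h_A = 1 + 1/3*h_A + 1/5*h_B + 1/15*h_C + 2/5*h_D
  h_B = 1 + 1/5*h_A + 7/15*h_B + 1/5*h_C + 2/15*h_D
  h_C = 1 + 1/3*h_A + 1/15*h_B + 7/15*h_C + 2/15*h_D

Substituting h_D = 0 and rearranging gives the linear system (I - Q) h = 1:
  [2/3, -1/5, -1/15] . (h_A, h_B, h_C) = 1
  [-1/5, 8/15, -1/5] . (h_A, h_B, h_C) = 1
  [-1/3, -1/15, 8/15] . (h_A, h_B, h_C) = 1

Solving yields:
  h_A = 103/30
  h_B = 49/10
  h_C = 139/30

Starting state is B, so the expected hitting time is h_B = 49/10.

Answer: 49/10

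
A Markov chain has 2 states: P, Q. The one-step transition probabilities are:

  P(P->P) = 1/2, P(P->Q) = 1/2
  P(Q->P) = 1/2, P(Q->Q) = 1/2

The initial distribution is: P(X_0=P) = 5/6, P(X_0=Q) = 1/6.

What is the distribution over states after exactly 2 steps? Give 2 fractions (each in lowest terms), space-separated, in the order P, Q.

Propagating the distribution step by step (d_{t+1} = d_t * P):
d_0 = (P=5/6, Q=1/6)
  d_1[P] = 5/6*1/2 + 1/6*1/2 = 1/2
  d_1[Q] = 5/6*1/2 + 1/6*1/2 = 1/2
d_1 = (P=1/2, Q=1/2)
  d_2[P] = 1/2*1/2 + 1/2*1/2 = 1/2
  d_2[Q] = 1/2*1/2 + 1/2*1/2 = 1/2
d_2 = (P=1/2, Q=1/2)

Answer: 1/2 1/2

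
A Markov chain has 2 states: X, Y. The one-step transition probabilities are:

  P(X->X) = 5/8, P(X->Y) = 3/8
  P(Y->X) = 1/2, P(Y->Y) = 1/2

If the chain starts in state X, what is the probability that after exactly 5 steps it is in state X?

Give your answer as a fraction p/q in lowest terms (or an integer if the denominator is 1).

Computing P^5 by repeated multiplication:
P^1 =
  X: [5/8, 3/8]
  Y: [1/2, 1/2]
P^2 =
  X: [37/64, 27/64]
  Y: [9/16, 7/16]
P^3 =
  X: [293/512, 219/512]
  Y: [73/128, 55/128]
P^4 =
  X: [2341/4096, 1755/4096]
  Y: [585/1024, 439/1024]
P^5 =
  X: [18725/32768, 14043/32768]
  Y: [4681/8192, 3511/8192]

(P^5)[X -> X] = 18725/32768

Answer: 18725/32768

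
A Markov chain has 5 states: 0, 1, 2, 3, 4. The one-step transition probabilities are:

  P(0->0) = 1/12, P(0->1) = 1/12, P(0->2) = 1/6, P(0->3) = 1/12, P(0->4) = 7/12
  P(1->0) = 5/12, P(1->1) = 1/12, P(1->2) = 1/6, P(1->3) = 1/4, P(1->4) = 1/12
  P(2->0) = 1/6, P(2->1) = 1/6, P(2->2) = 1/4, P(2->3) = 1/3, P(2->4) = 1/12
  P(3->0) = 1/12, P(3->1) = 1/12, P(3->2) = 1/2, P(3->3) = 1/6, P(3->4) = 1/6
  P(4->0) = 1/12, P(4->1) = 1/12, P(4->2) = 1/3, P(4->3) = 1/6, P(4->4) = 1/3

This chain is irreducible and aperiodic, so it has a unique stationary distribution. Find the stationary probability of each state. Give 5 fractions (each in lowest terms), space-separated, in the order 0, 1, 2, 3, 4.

Answer: 408/2821 306/2821 851/2821 1207/5642 1305/5642

Derivation:
The stationary distribution satisfies pi = pi * P, i.e.:
  pi_0 = 1/12*pi_0 + 5/12*pi_1 + 1/6*pi_2 + 1/12*pi_3 + 1/12*pi_4
  pi_1 = 1/12*pi_0 + 1/12*pi_1 + 1/6*pi_2 + 1/12*pi_3 + 1/12*pi_4
  pi_2 = 1/6*pi_0 + 1/6*pi_1 + 1/4*pi_2 + 1/2*pi_3 + 1/3*pi_4
  pi_3 = 1/12*pi_0 + 1/4*pi_1 + 1/3*pi_2 + 1/6*pi_3 + 1/6*pi_4
  pi_4 = 7/12*pi_0 + 1/12*pi_1 + 1/12*pi_2 + 1/6*pi_3 + 1/3*pi_4
with normalization: pi_0 + pi_1 + pi_2 + pi_3 + pi_4 = 1.

Using the first 4 balance equations plus normalization, the linear system A*pi = b is:
  [-11/12, 5/12, 1/6, 1/12, 1/12] . pi = 0
  [1/12, -11/12, 1/6, 1/12, 1/12] . pi = 0
  [1/6, 1/6, -3/4, 1/2, 1/3] . pi = 0
  [1/12, 1/4, 1/3, -5/6, 1/6] . pi = 0
  [1, 1, 1, 1, 1] . pi = 1

Solving yields:
  pi_0 = 408/2821
  pi_1 = 306/2821
  pi_2 = 851/2821
  pi_3 = 1207/5642
  pi_4 = 1305/5642

Verification (pi * P):
  408/2821*1/12 + 306/2821*5/12 + 851/2821*1/6 + 1207/5642*1/12 + 1305/5642*1/12 = 408/2821 = pi_0  (ok)
  408/2821*1/12 + 306/2821*1/12 + 851/2821*1/6 + 1207/5642*1/12 + 1305/5642*1/12 = 306/2821 = pi_1  (ok)
  408/2821*1/6 + 306/2821*1/6 + 851/2821*1/4 + 1207/5642*1/2 + 1305/5642*1/3 = 851/2821 = pi_2  (ok)
  408/2821*1/12 + 306/2821*1/4 + 851/2821*1/3 + 1207/5642*1/6 + 1305/5642*1/6 = 1207/5642 = pi_3  (ok)
  408/2821*7/12 + 306/2821*1/12 + 851/2821*1/12 + 1207/5642*1/6 + 1305/5642*1/3 = 1305/5642 = pi_4  (ok)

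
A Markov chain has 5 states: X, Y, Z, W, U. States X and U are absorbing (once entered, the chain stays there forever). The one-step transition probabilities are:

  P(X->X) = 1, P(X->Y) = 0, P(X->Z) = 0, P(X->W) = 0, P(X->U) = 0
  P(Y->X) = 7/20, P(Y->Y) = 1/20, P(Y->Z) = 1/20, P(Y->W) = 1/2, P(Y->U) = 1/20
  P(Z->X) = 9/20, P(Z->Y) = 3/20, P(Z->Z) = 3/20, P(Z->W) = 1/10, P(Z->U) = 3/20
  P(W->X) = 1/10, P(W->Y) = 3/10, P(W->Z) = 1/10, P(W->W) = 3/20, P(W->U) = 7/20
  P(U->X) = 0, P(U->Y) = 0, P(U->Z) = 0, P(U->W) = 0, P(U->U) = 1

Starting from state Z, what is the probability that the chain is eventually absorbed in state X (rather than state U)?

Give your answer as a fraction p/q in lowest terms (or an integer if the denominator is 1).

Answer: 184/267

Derivation:
Let a_i = P(absorbed in X | start in state i).
Boundary conditions: a_X = 1, a_U = 0.
For each transient state i, a_i = sum_j P(i->j) * a_j:
  a_Y = 7/20*a_X + 1/20*a_Y + 1/20*a_Z + 1/2*a_W + 1/20*a_U
  a_Z = 9/20*a_X + 3/20*a_Y + 3/20*a_Z + 1/10*a_W + 3/20*a_U
  a_W = 1/10*a_X + 3/10*a_Y + 1/10*a_Z + 3/20*a_W + 7/20*a_U

Substituting a_X = 1 and a_U = 0, rearrange to (I - Q) a = r where r[i] = P(i -> X):
  [19/20, -1/20, -1/2] . (a_Y, a_Z, a_W) = 7/20
  [-3/20, 17/20, -1/10] . (a_Y, a_Z, a_W) = 9/20
  [-3/10, -1/10, 17/20] . (a_Y, a_Z, a_W) = 1/10

Solving yields:
  a_Y = 167/267
  a_Z = 184/267
  a_W = 112/267

Starting state is Z, so the absorption probability is a_Z = 184/267.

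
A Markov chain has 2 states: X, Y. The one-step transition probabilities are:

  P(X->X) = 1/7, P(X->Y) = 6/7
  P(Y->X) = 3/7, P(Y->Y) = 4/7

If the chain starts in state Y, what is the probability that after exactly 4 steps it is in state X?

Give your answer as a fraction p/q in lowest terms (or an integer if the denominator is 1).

Computing P^4 by repeated multiplication:
P^1 =
  X: [1/7, 6/7]
  Y: [3/7, 4/7]
P^2 =
  X: [19/49, 30/49]
  Y: [15/49, 34/49]
P^3 =
  X: [109/343, 234/343]
  Y: [117/343, 226/343]
P^4 =
  X: [811/2401, 1590/2401]
  Y: [795/2401, 1606/2401]

(P^4)[Y -> X] = 795/2401

Answer: 795/2401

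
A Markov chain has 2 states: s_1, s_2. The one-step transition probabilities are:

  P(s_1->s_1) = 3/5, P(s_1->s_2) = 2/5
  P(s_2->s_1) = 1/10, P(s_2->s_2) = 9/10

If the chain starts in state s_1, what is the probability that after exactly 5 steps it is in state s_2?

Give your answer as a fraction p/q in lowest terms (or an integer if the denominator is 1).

Computing P^5 by repeated multiplication:
P^1 =
  s_1: [3/5, 2/5]
  s_2: [1/10, 9/10]
P^2 =
  s_1: [2/5, 3/5]
  s_2: [3/20, 17/20]
P^3 =
  s_1: [3/10, 7/10]
  s_2: [7/40, 33/40]
P^4 =
  s_1: [1/4, 3/4]
  s_2: [3/16, 13/16]
P^5 =
  s_1: [9/40, 31/40]
  s_2: [31/160, 129/160]

(P^5)[s_1 -> s_2] = 31/40

Answer: 31/40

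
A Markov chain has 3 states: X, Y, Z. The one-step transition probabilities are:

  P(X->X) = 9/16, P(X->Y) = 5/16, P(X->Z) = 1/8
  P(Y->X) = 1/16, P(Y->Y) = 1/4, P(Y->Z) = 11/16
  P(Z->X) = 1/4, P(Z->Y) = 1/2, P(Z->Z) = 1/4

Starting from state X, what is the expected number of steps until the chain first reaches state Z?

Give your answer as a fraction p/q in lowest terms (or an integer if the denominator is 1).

Answer: 272/79

Derivation:
Let h_i = expected steps to first reach Z from state i.
Boundary: h_Z = 0.
First-step equations for the other states:
  h_X = 1 + 9/16*h_X + 5/16*h_Y + 1/8*h_Z
  h_Y = 1 + 1/16*h_X + 1/4*h_Y + 11/16*h_Z

Substituting h_Z = 0 and rearranging gives the linear system (I - Q) h = 1:
  [7/16, -5/16] . (h_X, h_Y) = 1
  [-1/16, 3/4] . (h_X, h_Y) = 1

Solving yields:
  h_X = 272/79
  h_Y = 128/79

Starting state is X, so the expected hitting time is h_X = 272/79.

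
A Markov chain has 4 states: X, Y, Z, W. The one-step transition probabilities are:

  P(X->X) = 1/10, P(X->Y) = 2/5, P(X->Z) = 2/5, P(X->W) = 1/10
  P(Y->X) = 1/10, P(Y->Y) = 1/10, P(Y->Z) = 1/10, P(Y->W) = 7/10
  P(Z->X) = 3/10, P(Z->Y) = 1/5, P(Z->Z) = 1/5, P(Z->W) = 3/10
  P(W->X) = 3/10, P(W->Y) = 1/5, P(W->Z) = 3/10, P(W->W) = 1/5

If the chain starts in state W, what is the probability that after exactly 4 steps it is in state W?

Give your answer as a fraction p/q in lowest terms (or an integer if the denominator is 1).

Answer: 1557/5000

Derivation:
Computing P^4 by repeated multiplication:
P^1 =
  X: [1/10, 2/5, 2/5, 1/10]
  Y: [1/10, 1/10, 1/10, 7/10]
  Z: [3/10, 1/5, 1/5, 3/10]
  W: [3/10, 1/5, 3/10, 1/5]
P^2 =
  X: [1/5, 9/50, 19/100, 43/100]
  Y: [13/50, 21/100, 7/25, 1/4]
  Z: [1/5, 6/25, 27/100, 29/100]
  W: [1/5, 6/25, 13/50, 3/10]
P^3 =
  X: [28/125, 111/500, 53/200, 289/1000]
  Y: [103/500, 231/1000, 32/125, 307/1000]
  Z: [53/250, 27/125, 49/200, 327/1000]
  W: [53/250, 27/125, 123/500, 163/500]
P^4 =
  X: [527/2500, 1113/5000, 503/2000, 3151/10000]
  Y: [1063/5000, 2181/10000, 311/1250, 641/2000]
  Z: [134/625, 138/625, 507/2000, 3113/10000]
  W: [134/625, 138/625, 1267/5000, 1557/5000]

(P^4)[W -> W] = 1557/5000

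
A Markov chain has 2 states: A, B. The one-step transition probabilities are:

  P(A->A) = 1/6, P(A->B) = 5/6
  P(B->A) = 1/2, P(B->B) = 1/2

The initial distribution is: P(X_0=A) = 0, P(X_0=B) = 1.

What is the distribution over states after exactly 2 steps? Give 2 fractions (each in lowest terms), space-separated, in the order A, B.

Propagating the distribution step by step (d_{t+1} = d_t * P):
d_0 = (A=0, B=1)
  d_1[A] = 0*1/6 + 1*1/2 = 1/2
  d_1[B] = 0*5/6 + 1*1/2 = 1/2
d_1 = (A=1/2, B=1/2)
  d_2[A] = 1/2*1/6 + 1/2*1/2 = 1/3
  d_2[B] = 1/2*5/6 + 1/2*1/2 = 2/3
d_2 = (A=1/3, B=2/3)

Answer: 1/3 2/3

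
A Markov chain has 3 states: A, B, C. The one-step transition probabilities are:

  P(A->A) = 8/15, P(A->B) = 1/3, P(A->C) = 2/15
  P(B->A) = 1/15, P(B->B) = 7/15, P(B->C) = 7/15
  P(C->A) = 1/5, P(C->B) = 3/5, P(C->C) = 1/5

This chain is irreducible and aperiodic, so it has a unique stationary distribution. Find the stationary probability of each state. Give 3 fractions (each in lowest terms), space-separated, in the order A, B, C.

Answer: 11/54 13/27 17/54

Derivation:
The stationary distribution satisfies pi = pi * P, i.e.:
  pi_A = 8/15*pi_A + 1/15*pi_B + 1/5*pi_C
  pi_B = 1/3*pi_A + 7/15*pi_B + 3/5*pi_C
  pi_C = 2/15*pi_A + 7/15*pi_B + 1/5*pi_C
with normalization: pi_A + pi_B + pi_C = 1.

Using the first 2 balance equations plus normalization, the linear system A*pi = b is:
  [-7/15, 1/15, 1/5] . pi = 0
  [1/3, -8/15, 3/5] . pi = 0
  [1, 1, 1] . pi = 1

Solving yields:
  pi_A = 11/54
  pi_B = 13/27
  pi_C = 17/54

Verification (pi * P):
  11/54*8/15 + 13/27*1/15 + 17/54*1/5 = 11/54 = pi_A  (ok)
  11/54*1/3 + 13/27*7/15 + 17/54*3/5 = 13/27 = pi_B  (ok)
  11/54*2/15 + 13/27*7/15 + 17/54*1/5 = 17/54 = pi_C  (ok)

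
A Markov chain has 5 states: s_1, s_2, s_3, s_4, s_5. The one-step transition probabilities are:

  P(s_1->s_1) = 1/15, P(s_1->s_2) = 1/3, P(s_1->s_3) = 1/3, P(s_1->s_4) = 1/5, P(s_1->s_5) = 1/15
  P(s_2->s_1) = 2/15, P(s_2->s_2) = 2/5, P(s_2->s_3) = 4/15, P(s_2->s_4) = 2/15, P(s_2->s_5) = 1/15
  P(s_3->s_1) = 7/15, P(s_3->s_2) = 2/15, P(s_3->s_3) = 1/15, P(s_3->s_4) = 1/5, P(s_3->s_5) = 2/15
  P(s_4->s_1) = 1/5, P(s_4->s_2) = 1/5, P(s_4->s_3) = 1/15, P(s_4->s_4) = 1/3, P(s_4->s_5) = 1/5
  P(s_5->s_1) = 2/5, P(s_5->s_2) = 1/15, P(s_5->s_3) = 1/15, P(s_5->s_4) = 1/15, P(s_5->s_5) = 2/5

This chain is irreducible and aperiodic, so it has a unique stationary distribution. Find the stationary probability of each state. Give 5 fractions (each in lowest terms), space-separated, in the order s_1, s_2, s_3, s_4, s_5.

The stationary distribution satisfies pi = pi * P, i.e.:
  pi_s_1 = 1/15*pi_s_1 + 2/15*pi_s_2 + 7/15*pi_s_3 + 1/5*pi_s_4 + 2/5*pi_s_5
  pi_s_2 = 1/3*pi_s_1 + 2/5*pi_s_2 + 2/15*pi_s_3 + 1/5*pi_s_4 + 1/15*pi_s_5
  pi_s_3 = 1/3*pi_s_1 + 4/15*pi_s_2 + 1/15*pi_s_3 + 1/15*pi_s_4 + 1/15*pi_s_5
  pi_s_4 = 1/5*pi_s_1 + 2/15*pi_s_2 + 1/5*pi_s_3 + 1/3*pi_s_4 + 1/15*pi_s_5
  pi_s_5 = 1/15*pi_s_1 + 1/15*pi_s_2 + 2/15*pi_s_3 + 1/5*pi_s_4 + 2/5*pi_s_5
with normalization: pi_s_1 + pi_s_2 + pi_s_3 + pi_s_4 + pi_s_5 = 1.

Using the first 4 balance equations plus normalization, the linear system A*pi = b is:
  [-14/15, 2/15, 7/15, 1/5, 2/5] . pi = 0
  [1/3, -3/5, 2/15, 1/5, 1/15] . pi = 0
  [1/3, 4/15, -14/15, 1/15, 1/15] . pi = 0
  [1/5, 2/15, 1/5, -2/3, 1/15] . pi = 0
  [1, 1, 1, 1, 1] . pi = 1

Solving yields:
  pi_s_1 = 273/1181
  pi_s_2 = 878/3543
  pi_s_3 = 3151/17715
  pi_s_4 = 1109/5905
  pi_s_5 = 2752/17715

Verification (pi * P):
  273/1181*1/15 + 878/3543*2/15 + 3151/17715*7/15 + 1109/5905*1/5 + 2752/17715*2/5 = 273/1181 = pi_s_1  (ok)
  273/1181*1/3 + 878/3543*2/5 + 3151/17715*2/15 + 1109/5905*1/5 + 2752/17715*1/15 = 878/3543 = pi_s_2  (ok)
  273/1181*1/3 + 878/3543*4/15 + 3151/17715*1/15 + 1109/5905*1/15 + 2752/17715*1/15 = 3151/17715 = pi_s_3  (ok)
  273/1181*1/5 + 878/3543*2/15 + 3151/17715*1/5 + 1109/5905*1/3 + 2752/17715*1/15 = 1109/5905 = pi_s_4  (ok)
  273/1181*1/15 + 878/3543*1/15 + 3151/17715*2/15 + 1109/5905*1/5 + 2752/17715*2/5 = 2752/17715 = pi_s_5  (ok)

Answer: 273/1181 878/3543 3151/17715 1109/5905 2752/17715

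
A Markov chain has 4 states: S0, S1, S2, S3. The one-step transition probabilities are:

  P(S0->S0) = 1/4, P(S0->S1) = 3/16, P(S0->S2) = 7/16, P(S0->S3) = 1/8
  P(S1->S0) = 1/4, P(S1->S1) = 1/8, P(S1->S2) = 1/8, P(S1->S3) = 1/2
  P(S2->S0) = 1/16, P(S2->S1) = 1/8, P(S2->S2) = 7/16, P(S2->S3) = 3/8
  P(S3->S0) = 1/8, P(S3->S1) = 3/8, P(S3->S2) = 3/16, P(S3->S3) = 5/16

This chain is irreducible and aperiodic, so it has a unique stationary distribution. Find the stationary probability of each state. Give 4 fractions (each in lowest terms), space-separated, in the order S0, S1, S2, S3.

The stationary distribution satisfies pi = pi * P, i.e.:
  pi_S0 = 1/4*pi_S0 + 1/4*pi_S1 + 1/16*pi_S2 + 1/8*pi_S3
  pi_S1 = 3/16*pi_S0 + 1/8*pi_S1 + 1/8*pi_S2 + 3/8*pi_S3
  pi_S2 = 7/16*pi_S0 + 1/8*pi_S1 + 7/16*pi_S2 + 3/16*pi_S3
  pi_S3 = 1/8*pi_S0 + 1/2*pi_S1 + 3/8*pi_S2 + 5/16*pi_S3
with normalization: pi_S0 + pi_S1 + pi_S2 + pi_S3 = 1.

Using the first 3 balance equations plus normalization, the linear system A*pi = b is:
  [-3/4, 1/4, 1/16, 1/8] . pi = 0
  [3/16, -7/8, 1/8, 3/8] . pi = 0
  [7/16, 1/8, -9/16, 3/16] . pi = 0
  [1, 1, 1, 1] . pi = 1

Solving yields:
  pi_S0 = 538/3491
  pi_S1 = 769/3491
  pi_S2 = 988/3491
  pi_S3 = 1196/3491

Verification (pi * P):
  538/3491*1/4 + 769/3491*1/4 + 988/3491*1/16 + 1196/3491*1/8 = 538/3491 = pi_S0  (ok)
  538/3491*3/16 + 769/3491*1/8 + 988/3491*1/8 + 1196/3491*3/8 = 769/3491 = pi_S1  (ok)
  538/3491*7/16 + 769/3491*1/8 + 988/3491*7/16 + 1196/3491*3/16 = 988/3491 = pi_S2  (ok)
  538/3491*1/8 + 769/3491*1/2 + 988/3491*3/8 + 1196/3491*5/16 = 1196/3491 = pi_S3  (ok)

Answer: 538/3491 769/3491 988/3491 1196/3491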